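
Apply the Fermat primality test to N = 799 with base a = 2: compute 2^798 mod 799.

676

2^1 ≡ 2 (mod 799)
2^2 ≡ 2^2 = 4 ≡ 4 (mod 799)
2^4 ≡ 4^2 = 16 ≡ 16 (mod 799)
2^8 ≡ 16^2 = 256 ≡ 256 (mod 799)
2^16 ≡ 256^2 = 65536 ≡ 18 (mod 799)
2^32 ≡ 18^2 = 324 ≡ 324 (mod 799)
2^64 ≡ 324^2 = 104976 ≡ 307 (mod 799)
2^128 ≡ 307^2 = 94249 ≡ 766 (mod 799)
2^256 ≡ 766^2 = 586756 ≡ 290 (mod 799)
2^512 ≡ 290^2 = 84100 ≡ 205 (mod 799)
798 = 512 + 256 + 16 + 8 + 4 + 2 in binary powers of 2.
So 2^798 ≡ 205 · 290 · 18 · 256 · 16 · 4 ≡ 676 (mod 799).
Since 676 ≠ 1, base 2 is a Fermat witness: 799 is composite.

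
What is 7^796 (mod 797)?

1

7^1 ≡ 7 (mod 797)
7^2 ≡ 7^2 = 49 ≡ 49 (mod 797)
7^4 ≡ 49^2 = 2401 ≡ 10 (mod 797)
7^8 ≡ 10^2 = 100 ≡ 100 (mod 797)
7^16 ≡ 100^2 = 10000 ≡ 436 (mod 797)
7^32 ≡ 436^2 = 190096 ≡ 410 (mod 797)
7^64 ≡ 410^2 = 168100 ≡ 730 (mod 797)
7^128 ≡ 730^2 = 532900 ≡ 504 (mod 797)
7^256 ≡ 504^2 = 254016 ≡ 570 (mod 797)
7^512 ≡ 570^2 = 324900 ≡ 521 (mod 797)
796 = 512 + 256 + 16 + 8 + 4 in binary powers of 2.
So 7^796 ≡ 521 · 570 · 436 · 100 · 10 ≡ 1 (mod 797).
Since the result is 1, base 7 gives no evidence that 797 is composite.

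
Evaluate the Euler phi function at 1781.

Factor: 1781 = 13 · 137.
φ(1781) = (13−1) · (137−1) = 12 · 136 = 1632.

1632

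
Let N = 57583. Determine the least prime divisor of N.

89

57583 is odd.
Digit sum 28, not divisible by 3.
Ends in 3: not divisible by 5.
7: 57583 = 7·8226 + 1
11: 57583 = 11·5234 + 9
13: 57583 = 13·4429 + 6
17: 57583 = 17·3387 + 4
19: 57583 = 19·3030 + 13
23: 57583 = 23·2503 + 14
29: 57583 = 29·1985 + 18
31: 57583 = 31·1857 + 16
37: 57583 = 37·1556 + 11
41: 57583 = 41·1404 + 19
43: 57583 = 43·1339 + 6
47: 57583 = 47·1225 + 8
53: 57583 = 53·1086 + 25
59: 57583 = 59·975 + 58
61: 57583 = 61·943 + 60
67: 57583 = 67·859 + 30
71: 57583 = 71·811 + 2
73: 57583 = 73·788 + 59
79: 57583 = 79·728 + 71
83: 57583 = 83·693 + 64
89: 57583 = 89·647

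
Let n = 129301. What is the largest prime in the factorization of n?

129301 = 31 · 4171
4171 = 43 · 97
97 is prime.
So 129301 = 31 · 43 · 97; the largest prime factor is 97.

97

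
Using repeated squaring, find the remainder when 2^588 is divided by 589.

163

2^1 ≡ 2 (mod 589)
2^2 ≡ 2^2 = 4 ≡ 4 (mod 589)
2^4 ≡ 4^2 = 16 ≡ 16 (mod 589)
2^8 ≡ 16^2 = 256 ≡ 256 (mod 589)
2^16 ≡ 256^2 = 65536 ≡ 157 (mod 589)
2^32 ≡ 157^2 = 24649 ≡ 500 (mod 589)
2^64 ≡ 500^2 = 250000 ≡ 264 (mod 589)
2^128 ≡ 264^2 = 69696 ≡ 194 (mod 589)
2^256 ≡ 194^2 = 37636 ≡ 529 (mod 589)
2^512 ≡ 529^2 = 279841 ≡ 66 (mod 589)
588 = 512 + 64 + 8 + 4 in binary powers of 2.
So 2^588 ≡ 66 · 264 · 256 · 16 ≡ 163 (mod 589).
Since 163 ≠ 1, base 2 is a Fermat witness: 589 is composite.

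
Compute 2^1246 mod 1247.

173

2^1 ≡ 2 (mod 1247)
2^2 ≡ 2^2 = 4 ≡ 4 (mod 1247)
2^4 ≡ 4^2 = 16 ≡ 16 (mod 1247)
2^8 ≡ 16^2 = 256 ≡ 256 (mod 1247)
2^16 ≡ 256^2 = 65536 ≡ 692 (mod 1247)
2^32 ≡ 692^2 = 478864 ≡ 16 (mod 1247)
2^64 ≡ 16^2 = 256 ≡ 256 (mod 1247)
2^128 ≡ 256^2 = 65536 ≡ 692 (mod 1247)
2^256 ≡ 692^2 = 478864 ≡ 16 (mod 1247)
2^512 ≡ 16^2 = 256 ≡ 256 (mod 1247)
2^1024 ≡ 256^2 = 65536 ≡ 692 (mod 1247)
1246 = 1024 + 128 + 64 + 16 + 8 + 4 + 2 in binary powers of 2.
So 2^1246 ≡ 692 · 692 · 256 · 692 · 256 · 16 · 4 ≡ 173 (mod 1247).
Since 173 ≠ 1, base 2 is a Fermat witness: 1247 is composite.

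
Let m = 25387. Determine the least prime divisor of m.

25387 is odd.
Digit sum 25, not divisible by 3.
Ends in 7: not divisible by 5.
7: 25387 = 7·3626 + 5
11: 25387 = 11·2307 + 10
13: 25387 = 13·1952 + 11
17: 25387 = 17·1493 + 6
19: 25387 = 19·1336 + 3
23: 25387 = 23·1103 + 18
29: 25387 = 29·875 + 12
31: 25387 = 31·818 + 29
37: 25387 = 37·686 + 5
41: 25387 = 41·619 + 8
43: 25387 = 43·590 + 17
47: 25387 = 47·540 + 7
53: 25387 = 53·479

53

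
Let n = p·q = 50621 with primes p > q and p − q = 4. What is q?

Since p = q + 4, we have 50621 = q(q + 4), so q² + 4q − 50621 = 0.
Discriminant: 4² + 4·50621 = 16 + 202484 = 202500; √202500 = 450.
q = (−4 + 450)/2 = 223, and p = q + 4 = 227.
Check: 223 · 227 = 50621.

223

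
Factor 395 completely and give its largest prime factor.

79

395 = 5 · 79
79 is prime.
So 395 = 5 · 79; the largest prime factor is 79.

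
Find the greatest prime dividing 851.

37

851 = 23 · 37
37 is prime.
So 851 = 23 · 37; the largest prime factor is 37.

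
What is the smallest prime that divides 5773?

5773 is odd.
Digit sum 22, not divisible by 3.
Ends in 3: not divisible by 5.
7: 5773 = 7·824 + 5
11: 5773 = 11·524 + 9
13: 5773 = 13·444 + 1
17: 5773 = 17·339 + 10
19: 5773 = 19·303 + 16
23: 5773 = 23·251

23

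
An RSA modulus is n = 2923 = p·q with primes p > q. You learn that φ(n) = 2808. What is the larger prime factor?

79

φ(n) = (p−1)(q−1) = n − (p+q) + 1, so p + q = 2923 − 2808 + 1 = 116.
p and q are the roots of t² − 116t + 2923 = 0.
Discriminant: 116² − 4·2923 = 13456 − 11692 = 1764; √1764 = 42.
q = (116 − 42)/2 = 37, p = (116 + 42)/2 = 79.
Check: 37 · 79 = 2923.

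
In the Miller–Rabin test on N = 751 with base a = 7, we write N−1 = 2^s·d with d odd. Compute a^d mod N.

750

751 − 1 = 750 = 2^1 · 375, so d = 375.
7^1 ≡ 7 (mod 751)
7^2 ≡ 7^2 = 49 ≡ 49 (mod 751)
7^4 ≡ 49^2 = 2401 ≡ 148 (mod 751)
7^8 ≡ 148^2 = 21904 ≡ 125 (mod 751)
7^16 ≡ 125^2 = 15625 ≡ 605 (mod 751)
7^32 ≡ 605^2 = 366025 ≡ 288 (mod 751)
7^64 ≡ 288^2 = 82944 ≡ 334 (mod 751)
7^128 ≡ 334^2 = 111556 ≡ 408 (mod 751)
7^256 ≡ 408^2 = 166464 ≡ 493 (mod 751)
375 = 256 + 64 + 32 + 16 + 4 + 2 + 1 in binary powers of 2.
So 7^375 ≡ 493 · 334 · 288 · 605 · 148 · 49 · 7 ≡ 750 (mod 751).
Since 7^d ≡ 750 (mod 751), base 7 does not prove 751 composite.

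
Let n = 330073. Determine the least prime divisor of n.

330073 is odd.
Digit sum 16, not divisible by 3.
Ends in 3: not divisible by 5.
7: 330073 = 7·47153 + 2
11: 330073 = 11·30006 + 7
13: 330073 = 13·25390 + 3
17: 330073 = 17·19416 + 1
19: 330073 = 19·17372 + 5
23: 330073 = 23·14351

23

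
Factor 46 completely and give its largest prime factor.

23

46 = 2 · 23
23 is prime.
So 46 = 2 · 23; the largest prime factor is 23.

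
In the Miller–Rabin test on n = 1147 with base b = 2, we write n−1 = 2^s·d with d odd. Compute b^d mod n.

1147 − 1 = 1146 = 2^1 · 573, so d = 573.
2^1 ≡ 2 (mod 1147)
2^2 ≡ 2^2 = 4 ≡ 4 (mod 1147)
2^4 ≡ 4^2 = 16 ≡ 16 (mod 1147)
2^8 ≡ 16^2 = 256 ≡ 256 (mod 1147)
2^16 ≡ 256^2 = 65536 ≡ 157 (mod 1147)
2^32 ≡ 157^2 = 24649 ≡ 562 (mod 1147)
2^64 ≡ 562^2 = 315844 ≡ 419 (mod 1147)
2^128 ≡ 419^2 = 175561 ≡ 70 (mod 1147)
2^256 ≡ 70^2 = 4900 ≡ 312 (mod 1147)
2^512 ≡ 312^2 = 97344 ≡ 996 (mod 1147)
573 = 512 + 32 + 16 + 8 + 4 + 1 in binary powers of 2.
So 2^573 ≡ 996 · 562 · 157 · 256 · 16 · 2 ≡ 1124 (mod 1147).
Squaring chain: 1124; never reaches −1, so base 2 is a Miller–Rabin witness that 1147 is composite.

1124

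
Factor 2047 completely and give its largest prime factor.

89

2047 = 23 · 89
89 is prime.
So 2047 = 23 · 89; the largest prime factor is 89.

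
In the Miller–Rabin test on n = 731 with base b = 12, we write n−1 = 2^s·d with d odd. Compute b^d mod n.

201

731 − 1 = 730 = 2^1 · 365, so d = 365.
12^1 ≡ 12 (mod 731)
12^2 ≡ 12^2 = 144 ≡ 144 (mod 731)
12^4 ≡ 144^2 = 20736 ≡ 268 (mod 731)
12^8 ≡ 268^2 = 71824 ≡ 186 (mod 731)
12^16 ≡ 186^2 = 34596 ≡ 239 (mod 731)
12^32 ≡ 239^2 = 57121 ≡ 103 (mod 731)
12^64 ≡ 103^2 = 10609 ≡ 375 (mod 731)
12^128 ≡ 375^2 = 140625 ≡ 273 (mod 731)
12^256 ≡ 273^2 = 74529 ≡ 698 (mod 731)
365 = 256 + 64 + 32 + 8 + 4 + 1 in binary powers of 2.
So 12^365 ≡ 698 · 375 · 103 · 186 · 268 · 12 ≡ 201 (mod 731).
Squaring chain: 201; never reaches −1, so base 12 is a Miller–Rabin witness that 731 is composite.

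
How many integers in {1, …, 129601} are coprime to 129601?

120960

Factor: 129601 = 29 · 41 · 109.
φ(129601) = (29−1) · (41−1) · (109−1) = 28 · 40 · 108 = 120960.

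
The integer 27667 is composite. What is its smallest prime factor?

73

27667 is odd.
Digit sum 28, not divisible by 3.
Ends in 7: not divisible by 5.
7: 27667 = 7·3952 + 3
11: 27667 = 11·2515 + 2
13: 27667 = 13·2128 + 3
17: 27667 = 17·1627 + 8
19: 27667 = 19·1456 + 3
23: 27667 = 23·1202 + 21
29: 27667 = 29·954 + 1
31: 27667 = 31·892 + 15
37: 27667 = 37·747 + 28
41: 27667 = 41·674 + 33
43: 27667 = 43·643 + 18
47: 27667 = 47·588 + 31
53: 27667 = 53·522 + 1
59: 27667 = 59·468 + 55
61: 27667 = 61·453 + 34
67: 27667 = 67·412 + 63
71: 27667 = 71·389 + 48
73: 27667 = 73·379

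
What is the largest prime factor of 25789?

25789 = 17 · 1517
1517 = 37 · 41
41 is prime.
So 25789 = 17 · 37 · 41; the largest prime factor is 41.

41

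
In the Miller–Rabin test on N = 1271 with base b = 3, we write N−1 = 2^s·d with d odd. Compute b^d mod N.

150

1271 − 1 = 1270 = 2^1 · 635, so d = 635.
3^1 ≡ 3 (mod 1271)
3^2 ≡ 3^2 = 9 ≡ 9 (mod 1271)
3^4 ≡ 9^2 = 81 ≡ 81 (mod 1271)
3^8 ≡ 81^2 = 6561 ≡ 206 (mod 1271)
3^16 ≡ 206^2 = 42436 ≡ 493 (mod 1271)
3^32 ≡ 493^2 = 243049 ≡ 288 (mod 1271)
3^64 ≡ 288^2 = 82944 ≡ 329 (mod 1271)
3^128 ≡ 329^2 = 108241 ≡ 206 (mod 1271)
3^256 ≡ 206^2 = 42436 ≡ 493 (mod 1271)
3^512 ≡ 493^2 = 243049 ≡ 288 (mod 1271)
635 = 512 + 64 + 32 + 16 + 8 + 2 + 1 in binary powers of 2.
So 3^635 ≡ 288 · 329 · 288 · 493 · 206 · 9 · 3 ≡ 150 (mod 1271).
Squaring chain: 150; never reaches −1, so base 3 is a Miller–Rabin witness that 1271 is composite.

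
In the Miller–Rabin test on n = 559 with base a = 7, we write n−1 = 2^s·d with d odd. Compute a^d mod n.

343

559 − 1 = 558 = 2^1 · 279, so d = 279.
7^1 ≡ 7 (mod 559)
7^2 ≡ 7^2 = 49 ≡ 49 (mod 559)
7^4 ≡ 49^2 = 2401 ≡ 165 (mod 559)
7^8 ≡ 165^2 = 27225 ≡ 393 (mod 559)
7^16 ≡ 393^2 = 154449 ≡ 165 (mod 559)
7^32 ≡ 165^2 = 27225 ≡ 393 (mod 559)
7^64 ≡ 393^2 = 154449 ≡ 165 (mod 559)
7^128 ≡ 165^2 = 27225 ≡ 393 (mod 559)
7^256 ≡ 393^2 = 154449 ≡ 165 (mod 559)
279 = 256 + 16 + 4 + 2 + 1 in binary powers of 2.
So 7^279 ≡ 165 · 165 · 165 · 49 · 7 ≡ 343 (mod 559).
Squaring chain: 343; never reaches −1, so base 7 is a Miller–Rabin witness that 559 is composite.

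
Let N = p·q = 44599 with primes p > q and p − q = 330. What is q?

Since p = q + 330, we have 44599 = q(q + 330), so q² + 330q − 44599 = 0.
Discriminant: 330² + 4·44599 = 108900 + 178396 = 287296; √287296 = 536.
q = (−330 + 536)/2 = 103, and p = q + 330 = 433.
Check: 103 · 433 = 44599.

103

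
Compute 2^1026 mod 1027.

857

2^1 ≡ 2 (mod 1027)
2^2 ≡ 2^2 = 4 ≡ 4 (mod 1027)
2^4 ≡ 4^2 = 16 ≡ 16 (mod 1027)
2^8 ≡ 16^2 = 256 ≡ 256 (mod 1027)
2^16 ≡ 256^2 = 65536 ≡ 835 (mod 1027)
2^32 ≡ 835^2 = 697225 ≡ 919 (mod 1027)
2^64 ≡ 919^2 = 844561 ≡ 367 (mod 1027)
2^128 ≡ 367^2 = 134689 ≡ 152 (mod 1027)
2^256 ≡ 152^2 = 23104 ≡ 510 (mod 1027)
2^512 ≡ 510^2 = 260100 ≡ 269 (mod 1027)
2^1024 ≡ 269^2 = 72361 ≡ 471 (mod 1027)
1026 = 1024 + 2 in binary powers of 2.
So 2^1026 ≡ 471 · 4 ≡ 857 (mod 1027).
Since 857 ≠ 1, base 2 is a Fermat witness: 1027 is composite.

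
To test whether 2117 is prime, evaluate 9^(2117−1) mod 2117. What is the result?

429

9^1 ≡ 9 (mod 2117)
9^2 ≡ 9^2 = 81 ≡ 81 (mod 2117)
9^4 ≡ 81^2 = 6561 ≡ 210 (mod 2117)
9^8 ≡ 210^2 = 44100 ≡ 1760 (mod 2117)
9^16 ≡ 1760^2 = 3097600 ≡ 429 (mod 2117)
9^32 ≡ 429^2 = 184041 ≡ 1979 (mod 2117)
9^64 ≡ 1979^2 = 3916441 ≡ 2108 (mod 2117)
9^128 ≡ 2108^2 = 4443664 ≡ 81 (mod 2117)
9^256 ≡ 81^2 = 6561 ≡ 210 (mod 2117)
9^512 ≡ 210^2 = 44100 ≡ 1760 (mod 2117)
9^1024 ≡ 1760^2 = 3097600 ≡ 429 (mod 2117)
9^2048 ≡ 429^2 = 184041 ≡ 1979 (mod 2117)
2116 = 2048 + 64 + 4 in binary powers of 2.
So 9^2116 ≡ 1979 · 2108 · 210 ≡ 429 (mod 2117).
Since 429 ≠ 1, base 9 is a Fermat witness: 2117 is composite.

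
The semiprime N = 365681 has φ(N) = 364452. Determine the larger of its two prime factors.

φ(n) = (p−1)(q−1) = n − (p+q) + 1, so p + q = 365681 − 364452 + 1 = 1230.
p and q are the roots of t² − 1230t + 365681 = 0.
Discriminant: 1230² − 4·365681 = 1512900 − 1462724 = 50176; √50176 = 224.
q = (1230 − 224)/2 = 503, p = (1230 + 224)/2 = 727.
Check: 503 · 727 = 365681.

727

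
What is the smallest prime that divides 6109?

6109 is odd.
Digit sum 16, not divisible by 3.
Ends in 9: not divisible by 5.
7: 6109 = 7·872 + 5
11: 6109 = 11·555 + 4
13: 6109 = 13·469 + 12
17: 6109 = 17·359 + 6
19: 6109 = 19·321 + 10
23: 6109 = 23·265 + 14
29: 6109 = 29·210 + 19
31: 6109 = 31·197 + 2
37: 6109 = 37·165 + 4
41: 6109 = 41·149

41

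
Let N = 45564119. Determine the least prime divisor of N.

79

45564119 is odd.
Digit sum 35, not divisible by 3.
Ends in 9: not divisible by 5.
7: 45564119 = 7·6509159 + 6
11: 45564119 = 11·4142192 + 7
13: 45564119 = 13·3504932 + 3
17: 45564119 = 17·2680242 + 5
19: 45564119 = 19·2398111 + 10
23: 45564119 = 23·1981048 + 15
29: 45564119 = 29·1571176 + 15
31: 45564119 = 31·1469810 + 9
37: 45564119 = 37·1231462 + 25
41: 45564119 = 41·1111319 + 40
43: 45564119 = 43·1059630 + 29
47: 45564119 = 47·969449 + 16
53: 45564119 = 53·859700 + 19
59: 45564119 = 59·772273 + 12
61: 45564119 = 61·746952 + 47
67: 45564119 = 67·680061 + 32
71: 45564119 = 71·641748 + 11
73: 45564119 = 73·624166 + 1
79: 45564119 = 79·576761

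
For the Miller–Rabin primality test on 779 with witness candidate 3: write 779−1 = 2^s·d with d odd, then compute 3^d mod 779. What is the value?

694

779 − 1 = 778 = 2^1 · 389, so d = 389.
3^1 ≡ 3 (mod 779)
3^2 ≡ 3^2 = 9 ≡ 9 (mod 779)
3^4 ≡ 9^2 = 81 ≡ 81 (mod 779)
3^8 ≡ 81^2 = 6561 ≡ 329 (mod 779)
3^16 ≡ 329^2 = 108241 ≡ 739 (mod 779)
3^32 ≡ 739^2 = 546121 ≡ 42 (mod 779)
3^64 ≡ 42^2 = 1764 ≡ 206 (mod 779)
3^128 ≡ 206^2 = 42436 ≡ 370 (mod 779)
3^256 ≡ 370^2 = 136900 ≡ 575 (mod 779)
389 = 256 + 128 + 4 + 1 in binary powers of 2.
So 3^389 ≡ 575 · 370 · 81 · 3 ≡ 694 (mod 779).
Squaring chain: 694; never reaches −1, so base 3 is a Miller–Rabin witness that 779 is composite.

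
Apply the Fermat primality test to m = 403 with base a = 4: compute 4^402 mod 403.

326

4^1 ≡ 4 (mod 403)
4^2 ≡ 4^2 = 16 ≡ 16 (mod 403)
4^4 ≡ 16^2 = 256 ≡ 256 (mod 403)
4^8 ≡ 256^2 = 65536 ≡ 250 (mod 403)
4^16 ≡ 250^2 = 62500 ≡ 35 (mod 403)
4^32 ≡ 35^2 = 1225 ≡ 16 (mod 403)
4^64 ≡ 16^2 = 256 ≡ 256 (mod 403)
4^128 ≡ 256^2 = 65536 ≡ 250 (mod 403)
4^256 ≡ 250^2 = 62500 ≡ 35 (mod 403)
402 = 256 + 128 + 16 + 2 in binary powers of 2.
So 4^402 ≡ 35 · 250 · 35 · 16 ≡ 326 (mod 403).
Since 326 ≠ 1, base 4 is a Fermat witness: 403 is composite.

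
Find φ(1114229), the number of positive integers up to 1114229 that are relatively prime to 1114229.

1076400

Factor: 1114229 = 47 · 151 · 157.
φ(1114229) = (47−1) · (151−1) · (157−1) = 46 · 150 · 156 = 1076400.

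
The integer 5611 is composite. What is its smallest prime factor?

5611 is odd.
Digit sum 13, not divisible by 3.
Ends in 1: not divisible by 5.
7: 5611 = 7·801 + 4
11: 5611 = 11·510 + 1
13: 5611 = 13·431 + 8
17: 5611 = 17·330 + 1
19: 5611 = 19·295 + 6
23: 5611 = 23·243 + 22
29: 5611 = 29·193 + 14
31: 5611 = 31·181

31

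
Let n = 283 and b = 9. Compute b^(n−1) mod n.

9^1 ≡ 9 (mod 283)
9^2 ≡ 9^2 = 81 ≡ 81 (mod 283)
9^4 ≡ 81^2 = 6561 ≡ 52 (mod 283)
9^8 ≡ 52^2 = 2704 ≡ 157 (mod 283)
9^16 ≡ 157^2 = 24649 ≡ 28 (mod 283)
9^32 ≡ 28^2 = 784 ≡ 218 (mod 283)
9^64 ≡ 218^2 = 47524 ≡ 263 (mod 283)
9^128 ≡ 263^2 = 69169 ≡ 117 (mod 283)
9^256 ≡ 117^2 = 13689 ≡ 105 (mod 283)
282 = 256 + 16 + 8 + 2 in binary powers of 2.
So 9^282 ≡ 105 · 28 · 157 · 81 ≡ 1 (mod 283).
Since the result is 1, base 9 gives no evidence that 283 is composite.

1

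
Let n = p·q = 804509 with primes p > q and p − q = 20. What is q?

887

Since p = q + 20, we have 804509 = q(q + 20), so q² + 20q − 804509 = 0.
Discriminant: 20² + 4·804509 = 400 + 3218036 = 3218436; √3218436 = 1794.
q = (−20 + 1794)/2 = 887, and p = q + 20 = 907.
Check: 887 · 907 = 804509.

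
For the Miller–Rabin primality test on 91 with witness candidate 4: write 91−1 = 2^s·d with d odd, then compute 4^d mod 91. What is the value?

64

91 − 1 = 90 = 2^1 · 45, so d = 45.
4^1 ≡ 4 (mod 91)
4^2 ≡ 4^2 = 16 ≡ 16 (mod 91)
4^4 ≡ 16^2 = 256 ≡ 74 (mod 91)
4^8 ≡ 74^2 = 5476 ≡ 16 (mod 91)
4^16 ≡ 16^2 = 256 ≡ 74 (mod 91)
4^32 ≡ 74^2 = 5476 ≡ 16 (mod 91)
45 = 32 + 8 + 4 + 1 in binary powers of 2.
So 4^45 ≡ 16 · 16 · 74 · 4 ≡ 64 (mod 91).
Squaring chain: 64; never reaches −1, so base 4 is a Miller–Rabin witness that 91 is composite.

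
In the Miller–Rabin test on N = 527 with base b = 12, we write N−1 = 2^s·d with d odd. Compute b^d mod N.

177

527 − 1 = 526 = 2^1 · 263, so d = 263.
12^1 ≡ 12 (mod 527)
12^2 ≡ 12^2 = 144 ≡ 144 (mod 527)
12^4 ≡ 144^2 = 20736 ≡ 183 (mod 527)
12^8 ≡ 183^2 = 33489 ≡ 288 (mod 527)
12^16 ≡ 288^2 = 82944 ≡ 205 (mod 527)
12^32 ≡ 205^2 = 42025 ≡ 392 (mod 527)
12^64 ≡ 392^2 = 153664 ≡ 307 (mod 527)
12^128 ≡ 307^2 = 94249 ≡ 443 (mod 527)
12^256 ≡ 443^2 = 196249 ≡ 205 (mod 527)
263 = 256 + 4 + 2 + 1 in binary powers of 2.
So 12^263 ≡ 205 · 183 · 144 · 12 ≡ 177 (mod 527).
Squaring chain: 177; never reaches −1, so base 12 is a Miller–Rabin witness that 527 is composite.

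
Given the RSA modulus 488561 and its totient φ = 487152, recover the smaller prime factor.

613

φ(n) = (p−1)(q−1) = n − (p+q) + 1, so p + q = 488561 − 487152 + 1 = 1410.
p and q are the roots of t² − 1410t + 488561 = 0.
Discriminant: 1410² − 4·488561 = 1988100 − 1954244 = 33856; √33856 = 184.
q = (1410 − 184)/2 = 613, p = (1410 + 184)/2 = 797.
Check: 613 · 797 = 488561.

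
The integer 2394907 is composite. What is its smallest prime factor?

2394907 is odd.
Digit sum 34, not divisible by 3.
Ends in 7: not divisible by 5.
7: 2394907 = 7·342129 + 4
11: 2394907 = 11·217718 + 9
13: 2394907 = 13·184223 + 8
17: 2394907 = 17·140876 + 15
19: 2394907 = 19·126047 + 14
23: 2394907 = 23·104126 + 9
29: 2394907 = 29·82583

29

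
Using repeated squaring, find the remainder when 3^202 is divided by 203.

3^1 ≡ 3 (mod 203)
3^2 ≡ 3^2 = 9 ≡ 9 (mod 203)
3^4 ≡ 9^2 = 81 ≡ 81 (mod 203)
3^8 ≡ 81^2 = 6561 ≡ 65 (mod 203)
3^16 ≡ 65^2 = 4225 ≡ 165 (mod 203)
3^32 ≡ 165^2 = 27225 ≡ 23 (mod 203)
3^64 ≡ 23^2 = 529 ≡ 123 (mod 203)
3^128 ≡ 123^2 = 15129 ≡ 107 (mod 203)
202 = 128 + 64 + 8 + 2 in binary powers of 2.
So 3^202 ≡ 107 · 123 · 65 · 9 ≡ 4 (mod 203).
Since 4 ≠ 1, base 3 is a Fermat witness: 203 is composite.

4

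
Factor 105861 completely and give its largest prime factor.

71

105861 = 3 · 35287
35287 = 7 · 5041
5041 = 71 · 71
71 = 71 · 1
So 105861 = 3 · 7 · 71^2; the largest prime factor is 71.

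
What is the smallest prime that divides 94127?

11

94127 is odd.
Digit sum 23, not divisible by 3.
Ends in 7: not divisible by 5.
7: 94127 = 7·13446 + 5
11: 94127 = 11·8557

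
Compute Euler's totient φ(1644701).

1600560

Factor: 1644701 = 79 · 109 · 191.
φ(1644701) = (79−1) · (109−1) · (191−1) = 78 · 108 · 190 = 1600560.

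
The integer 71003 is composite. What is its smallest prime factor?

71003 is odd.
Digit sum 11, not divisible by 3.
Ends in 3: not divisible by 5.
7: 71003 = 7·10143 + 2
11: 71003 = 11·6454 + 9
13: 71003 = 13·5461 + 10
17: 71003 = 17·4176 + 11
19: 71003 = 19·3737

19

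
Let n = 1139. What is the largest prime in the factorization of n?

1139 = 17 · 67
67 is prime.
So 1139 = 17 · 67; the largest prime factor is 67.

67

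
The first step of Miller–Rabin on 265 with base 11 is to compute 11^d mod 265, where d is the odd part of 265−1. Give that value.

131

265 − 1 = 264 = 2^3 · 33, so d = 33.
11^1 ≡ 11 (mod 265)
11^2 ≡ 11^2 = 121 ≡ 121 (mod 265)
11^4 ≡ 121^2 = 14641 ≡ 66 (mod 265)
11^8 ≡ 66^2 = 4356 ≡ 116 (mod 265)
11^16 ≡ 116^2 = 13456 ≡ 206 (mod 265)
11^32 ≡ 206^2 = 42436 ≡ 36 (mod 265)
33 = 32 + 1 in binary powers of 2.
So 11^33 ≡ 36 · 11 ≡ 131 (mod 265).
Squaring chain: 131 → 201 → 121; never reaches −1, so base 11 is a Miller–Rabin witness that 265 is composite.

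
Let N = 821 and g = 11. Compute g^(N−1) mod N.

1

11^1 ≡ 11 (mod 821)
11^2 ≡ 11^2 = 121 ≡ 121 (mod 821)
11^4 ≡ 121^2 = 14641 ≡ 684 (mod 821)
11^8 ≡ 684^2 = 467856 ≡ 707 (mod 821)
11^16 ≡ 707^2 = 499849 ≡ 681 (mod 821)
11^32 ≡ 681^2 = 463761 ≡ 717 (mod 821)
11^64 ≡ 717^2 = 514089 ≡ 143 (mod 821)
11^128 ≡ 143^2 = 20449 ≡ 745 (mod 821)
11^256 ≡ 745^2 = 555025 ≡ 29 (mod 821)
11^512 ≡ 29^2 = 841 ≡ 20 (mod 821)
820 = 512 + 256 + 32 + 16 + 4 in binary powers of 2.
So 11^820 ≡ 20 · 29 · 717 · 681 · 684 ≡ 1 (mod 821).
Since the result is 1, base 11 gives no evidence that 821 is composite.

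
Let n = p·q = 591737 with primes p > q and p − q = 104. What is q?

719

Since p = q + 104, we have 591737 = q(q + 104), so q² + 104q − 591737 = 0.
Discriminant: 104² + 4·591737 = 10816 + 2366948 = 2377764; √2377764 = 1542.
q = (−104 + 1542)/2 = 719, and p = q + 104 = 823.
Check: 719 · 823 = 591737.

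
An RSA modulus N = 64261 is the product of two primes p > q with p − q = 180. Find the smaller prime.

179

Since p = q + 180, we have 64261 = q(q + 180), so q² + 180q − 64261 = 0.
Discriminant: 180² + 4·64261 = 32400 + 257044 = 289444; √289444 = 538.
q = (−180 + 538)/2 = 179, and p = q + 180 = 359.
Check: 179 · 359 = 64261.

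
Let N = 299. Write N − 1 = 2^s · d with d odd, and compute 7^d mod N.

299 − 1 = 298 = 2^1 · 149, so d = 149.
7^1 ≡ 7 (mod 299)
7^2 ≡ 7^2 = 49 ≡ 49 (mod 299)
7^4 ≡ 49^2 = 2401 ≡ 9 (mod 299)
7^8 ≡ 9^2 = 81 ≡ 81 (mod 299)
7^16 ≡ 81^2 = 6561 ≡ 282 (mod 299)
7^32 ≡ 282^2 = 79524 ≡ 289 (mod 299)
7^64 ≡ 289^2 = 83521 ≡ 100 (mod 299)
7^128 ≡ 100^2 = 10000 ≡ 133 (mod 299)
149 = 128 + 16 + 4 + 1 in binary powers of 2.
So 7^149 ≡ 133 · 282 · 9 · 7 ≡ 180 (mod 299).
Squaring chain: 180; never reaches −1, so base 7 is a Miller–Rabin witness that 299 is composite.

180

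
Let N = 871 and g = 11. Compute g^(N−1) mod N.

11^1 ≡ 11 (mod 871)
11^2 ≡ 11^2 = 121 ≡ 121 (mod 871)
11^4 ≡ 121^2 = 14641 ≡ 705 (mod 871)
11^8 ≡ 705^2 = 497025 ≡ 555 (mod 871)
11^16 ≡ 555^2 = 308025 ≡ 562 (mod 871)
11^32 ≡ 562^2 = 315844 ≡ 542 (mod 871)
11^64 ≡ 542^2 = 293764 ≡ 237 (mod 871)
11^128 ≡ 237^2 = 56169 ≡ 425 (mod 871)
11^256 ≡ 425^2 = 180625 ≡ 328 (mod 871)
11^512 ≡ 328^2 = 107584 ≡ 451 (mod 871)
870 = 512 + 256 + 64 + 32 + 4 + 2 in binary powers of 2.
So 11^870 ≡ 451 · 328 · 237 · 542 · 705 · 121 ≡ 129 (mod 871).
Since 129 ≠ 1, base 11 is a Fermat witness: 871 is composite.

129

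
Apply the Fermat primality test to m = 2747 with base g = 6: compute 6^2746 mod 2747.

6^1 ≡ 6 (mod 2747)
6^2 ≡ 6^2 = 36 ≡ 36 (mod 2747)
6^4 ≡ 36^2 = 1296 ≡ 1296 (mod 2747)
6^8 ≡ 1296^2 = 1679616 ≡ 1199 (mod 2747)
6^16 ≡ 1199^2 = 1437601 ≡ 920 (mod 2747)
6^32 ≡ 920^2 = 846400 ≡ 324 (mod 2747)
6^64 ≡ 324^2 = 104976 ≡ 590 (mod 2747)
6^128 ≡ 590^2 = 348100 ≡ 1978 (mod 2747)
6^256 ≡ 1978^2 = 3912484 ≡ 756 (mod 2747)
6^512 ≡ 756^2 = 571536 ≡ 160 (mod 2747)
6^1024 ≡ 160^2 = 25600 ≡ 877 (mod 2747)
6^2048 ≡ 877^2 = 769129 ≡ 2716 (mod 2747)
2746 = 2048 + 512 + 128 + 32 + 16 + 8 + 2 in binary powers of 2.
So 6^2746 ≡ 2716 · 160 · 1978 · 324 · 920 · 1199 · 36 ≡ 412 (mod 2747).
Since 412 ≠ 1, base 6 is a Fermat witness: 2747 is composite.

412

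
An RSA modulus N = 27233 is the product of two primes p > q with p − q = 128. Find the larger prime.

241

Since p = q + 128, we have 27233 = q(q + 128), so q² + 128q − 27233 = 0.
Discriminant: 128² + 4·27233 = 16384 + 108932 = 125316; √125316 = 354.
q = (−128 + 354)/2 = 113, and p = q + 128 = 241.
Check: 113 · 241 = 27233.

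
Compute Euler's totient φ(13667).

Factor: 13667 = 79 · 173.
φ(13667) = (79−1) · (173−1) = 78 · 172 = 13416.

13416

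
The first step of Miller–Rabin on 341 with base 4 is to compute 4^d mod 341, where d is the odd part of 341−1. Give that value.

1

341 − 1 = 340 = 2^2 · 85, so d = 85.
4^1 ≡ 4 (mod 341)
4^2 ≡ 4^2 = 16 ≡ 16 (mod 341)
4^4 ≡ 16^2 = 256 ≡ 256 (mod 341)
4^8 ≡ 256^2 = 65536 ≡ 64 (mod 341)
4^16 ≡ 64^2 = 4096 ≡ 4 (mod 341)
4^32 ≡ 4^2 = 16 ≡ 16 (mod 341)
4^64 ≡ 16^2 = 256 ≡ 256 (mod 341)
85 = 64 + 16 + 4 + 1 in binary powers of 2.
So 4^85 ≡ 256 · 4 · 256 · 4 ≡ 1 (mod 341).
Since 4^d ≡ 1 (mod 341), base 4 does not prove 341 composite.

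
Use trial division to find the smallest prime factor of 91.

91 is odd.
Digit sum 10, not divisible by 3.
Ends in 1: not divisible by 5.
7: 91 = 7·13

7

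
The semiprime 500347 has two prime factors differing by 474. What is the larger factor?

983

Since p = q + 474, we have 500347 = q(q + 474), so q² + 474q − 500347 = 0.
Discriminant: 474² + 4·500347 = 224676 + 2001388 = 2226064; √2226064 = 1492.
q = (−474 + 1492)/2 = 509, and p = q + 474 = 983.
Check: 509 · 983 = 500347.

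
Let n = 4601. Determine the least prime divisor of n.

43

4601 is odd.
Digit sum 11, not divisible by 3.
Ends in 1: not divisible by 5.
7: 4601 = 7·657 + 2
11: 4601 = 11·418 + 3
13: 4601 = 13·353 + 12
17: 4601 = 17·270 + 11
19: 4601 = 19·242 + 3
23: 4601 = 23·200 + 1
29: 4601 = 29·158 + 19
31: 4601 = 31·148 + 13
37: 4601 = 37·124 + 13
41: 4601 = 41·112 + 9
43: 4601 = 43·107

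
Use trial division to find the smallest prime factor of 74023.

79

74023 is odd.
Digit sum 16, not divisible by 3.
Ends in 3: not divisible by 5.
7: 74023 = 7·10574 + 5
11: 74023 = 11·6729 + 4
13: 74023 = 13·5694 + 1
17: 74023 = 17·4354 + 5
19: 74023 = 19·3895 + 18
23: 74023 = 23·3218 + 9
29: 74023 = 29·2552 + 15
31: 74023 = 31·2387 + 26
37: 74023 = 37·2000 + 23
41: 74023 = 41·1805 + 18
43: 74023 = 43·1721 + 20
47: 74023 = 47·1574 + 45
53: 74023 = 53·1396 + 35
59: 74023 = 59·1254 + 37
61: 74023 = 61·1213 + 30
67: 74023 = 67·1104 + 55
71: 74023 = 71·1042 + 41
73: 74023 = 73·1014 + 1
79: 74023 = 79·937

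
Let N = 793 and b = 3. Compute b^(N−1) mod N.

3^1 ≡ 3 (mod 793)
3^2 ≡ 3^2 = 9 ≡ 9 (mod 793)
3^4 ≡ 9^2 = 81 ≡ 81 (mod 793)
3^8 ≡ 81^2 = 6561 ≡ 217 (mod 793)
3^16 ≡ 217^2 = 47089 ≡ 302 (mod 793)
3^32 ≡ 302^2 = 91204 ≡ 9 (mod 793)
3^64 ≡ 9^2 = 81 ≡ 81 (mod 793)
3^128 ≡ 81^2 = 6561 ≡ 217 (mod 793)
3^256 ≡ 217^2 = 47089 ≡ 302 (mod 793)
3^512 ≡ 302^2 = 91204 ≡ 9 (mod 793)
792 = 512 + 256 + 16 + 8 in binary powers of 2.
So 3^792 ≡ 9 · 302 · 302 · 217 ≡ 131 (mod 793).
Since 131 ≠ 1, base 3 is a Fermat witness: 793 is composite.

131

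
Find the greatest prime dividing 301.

43

301 = 7 · 43
43 is prime.
So 301 = 7 · 43; the largest prime factor is 43.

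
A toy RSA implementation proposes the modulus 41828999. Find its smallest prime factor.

79

41828999 is odd.
Digit sum 50, not divisible by 3.
Ends in 9: not divisible by 5.
7: 41828999 = 7·5975571 + 2
11: 41828999 = 11·3802636 + 3
13: 41828999 = 13·3217615 + 4
17: 41828999 = 17·2460529 + 6
19: 41828999 = 19·2201526 + 5
23: 41828999 = 23·1818652 + 3
29: 41828999 = 29·1442379 + 8
31: 41828999 = 31·1349322 + 17
37: 41828999 = 37·1130513 + 18
41: 41828999 = 41·1020219 + 20
43: 41828999 = 43·972767 + 18
47: 41828999 = 47·889978 + 33
53: 41828999 = 53·789226 + 21
59: 41828999 = 59·708966 + 5
61: 41828999 = 61·685721 + 18
67: 41828999 = 67·624313 + 28
71: 41828999 = 71·589140 + 59
73: 41828999 = 73·572999 + 72
79: 41828999 = 79·529481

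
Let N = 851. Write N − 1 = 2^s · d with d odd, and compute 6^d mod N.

851 − 1 = 850 = 2^1 · 425, so d = 425.
6^1 ≡ 6 (mod 851)
6^2 ≡ 6^2 = 36 ≡ 36 (mod 851)
6^4 ≡ 36^2 = 1296 ≡ 445 (mod 851)
6^8 ≡ 445^2 = 198025 ≡ 593 (mod 851)
6^16 ≡ 593^2 = 351649 ≡ 186 (mod 851)
6^32 ≡ 186^2 = 34596 ≡ 556 (mod 851)
6^64 ≡ 556^2 = 309136 ≡ 223 (mod 851)
6^128 ≡ 223^2 = 49729 ≡ 371 (mod 851)
6^256 ≡ 371^2 = 137641 ≡ 630 (mod 851)
425 = 256 + 128 + 32 + 8 + 1 in binary powers of 2.
So 6^425 ≡ 630 · 371 · 556 · 593 · 6 ≡ 302 (mod 851).
Squaring chain: 302; never reaches −1, so base 6 is a Miller–Rabin witness that 851 is composite.

302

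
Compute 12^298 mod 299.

196

12^1 ≡ 12 (mod 299)
12^2 ≡ 12^2 = 144 ≡ 144 (mod 299)
12^4 ≡ 144^2 = 20736 ≡ 105 (mod 299)
12^8 ≡ 105^2 = 11025 ≡ 261 (mod 299)
12^16 ≡ 261^2 = 68121 ≡ 248 (mod 299)
12^32 ≡ 248^2 = 61504 ≡ 209 (mod 299)
12^64 ≡ 209^2 = 43681 ≡ 27 (mod 299)
12^128 ≡ 27^2 = 729 ≡ 131 (mod 299)
12^256 ≡ 131^2 = 17161 ≡ 118 (mod 299)
298 = 256 + 32 + 8 + 2 in binary powers of 2.
So 12^298 ≡ 118 · 209 · 261 · 144 ≡ 196 (mod 299).
Since 196 ≠ 1, base 12 is a Fermat witness: 299 is composite.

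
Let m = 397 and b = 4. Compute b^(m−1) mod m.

4^1 ≡ 4 (mod 397)
4^2 ≡ 4^2 = 16 ≡ 16 (mod 397)
4^4 ≡ 16^2 = 256 ≡ 256 (mod 397)
4^8 ≡ 256^2 = 65536 ≡ 31 (mod 397)
4^16 ≡ 31^2 = 961 ≡ 167 (mod 397)
4^32 ≡ 167^2 = 27889 ≡ 99 (mod 397)
4^64 ≡ 99^2 = 9801 ≡ 273 (mod 397)
4^128 ≡ 273^2 = 74529 ≡ 290 (mod 397)
4^256 ≡ 290^2 = 84100 ≡ 333 (mod 397)
396 = 256 + 128 + 8 + 4 in binary powers of 2.
So 4^396 ≡ 333 · 290 · 31 · 256 ≡ 1 (mod 397).
Since the result is 1, base 4 gives no evidence that 397 is composite.

1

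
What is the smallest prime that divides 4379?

29

4379 is odd.
Digit sum 23, not divisible by 3.
Ends in 9: not divisible by 5.
7: 4379 = 7·625 + 4
11: 4379 = 11·398 + 1
13: 4379 = 13·336 + 11
17: 4379 = 17·257 + 10
19: 4379 = 19·230 + 9
23: 4379 = 23·190 + 9
29: 4379 = 29·151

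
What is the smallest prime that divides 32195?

5

32195 is odd.
Digit sum 20, not divisible by 3.
Ends in 5: divisible by 5.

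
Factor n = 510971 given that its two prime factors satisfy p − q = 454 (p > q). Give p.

977

Since p = q + 454, we have 510971 = q(q + 454), so q² + 454q − 510971 = 0.
Discriminant: 454² + 4·510971 = 206116 + 2043884 = 2250000; √2250000 = 1500.
q = (−454 + 1500)/2 = 523, and p = q + 454 = 977.
Check: 523 · 977 = 510971.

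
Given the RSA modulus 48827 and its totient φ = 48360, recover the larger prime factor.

311

φ(n) = (p−1)(q−1) = n − (p+q) + 1, so p + q = 48827 − 48360 + 1 = 468.
p and q are the roots of t² − 468t + 48827 = 0.
Discriminant: 468² − 4·48827 = 219024 − 195308 = 23716; √23716 = 154.
q = (468 − 154)/2 = 157, p = (468 + 154)/2 = 311.
Check: 157 · 311 = 48827.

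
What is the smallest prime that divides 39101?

39101 is odd.
Digit sum 14, not divisible by 3.
Ends in 1: not divisible by 5.
7: 39101 = 7·5585 + 6
11: 39101 = 11·3554 + 7
13: 39101 = 13·3007 + 10
17: 39101 = 17·2300 + 1
19: 39101 = 19·2057 + 18
23: 39101 = 23·1700 + 1
29: 39101 = 29·1348 + 9
31: 39101 = 31·1261 + 10
37: 39101 = 37·1056 + 29
41: 39101 = 41·953 + 28
43: 39101 = 43·909 + 14
47: 39101 = 47·831 + 44
53: 39101 = 53·737 + 40
59: 39101 = 59·662 + 43
61: 39101 = 61·641

61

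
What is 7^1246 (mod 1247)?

552

7^1 ≡ 7 (mod 1247)
7^2 ≡ 7^2 = 49 ≡ 49 (mod 1247)
7^4 ≡ 49^2 = 2401 ≡ 1154 (mod 1247)
7^8 ≡ 1154^2 = 1331716 ≡ 1167 (mod 1247)
7^16 ≡ 1167^2 = 1361889 ≡ 165 (mod 1247)
7^32 ≡ 165^2 = 27225 ≡ 1038 (mod 1247)
7^64 ≡ 1038^2 = 1077444 ≡ 36 (mod 1247)
7^128 ≡ 36^2 = 1296 ≡ 49 (mod 1247)
7^256 ≡ 49^2 = 2401 ≡ 1154 (mod 1247)
7^512 ≡ 1154^2 = 1331716 ≡ 1167 (mod 1247)
7^1024 ≡ 1167^2 = 1361889 ≡ 165 (mod 1247)
1246 = 1024 + 128 + 64 + 16 + 8 + 4 + 2 in binary powers of 2.
So 7^1246 ≡ 165 · 49 · 36 · 165 · 1167 · 1154 · 49 ≡ 552 (mod 1247).
Since 552 ≠ 1, base 7 is a Fermat witness: 1247 is composite.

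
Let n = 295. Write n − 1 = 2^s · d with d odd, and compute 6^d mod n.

141

295 − 1 = 294 = 2^1 · 147, so d = 147.
6^1 ≡ 6 (mod 295)
6^2 ≡ 6^2 = 36 ≡ 36 (mod 295)
6^4 ≡ 36^2 = 1296 ≡ 116 (mod 295)
6^8 ≡ 116^2 = 13456 ≡ 181 (mod 295)
6^16 ≡ 181^2 = 32761 ≡ 16 (mod 295)
6^32 ≡ 16^2 = 256 ≡ 256 (mod 295)
6^64 ≡ 256^2 = 65536 ≡ 46 (mod 295)
6^128 ≡ 46^2 = 2116 ≡ 51 (mod 295)
147 = 128 + 16 + 2 + 1 in binary powers of 2.
So 6^147 ≡ 51 · 16 · 36 · 6 ≡ 141 (mod 295).
Squaring chain: 141; never reaches −1, so base 6 is a Miller–Rabin witness that 295 is composite.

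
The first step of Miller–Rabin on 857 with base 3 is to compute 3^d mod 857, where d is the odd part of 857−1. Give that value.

669

857 − 1 = 856 = 2^3 · 107, so d = 107.
3^1 ≡ 3 (mod 857)
3^2 ≡ 3^2 = 9 ≡ 9 (mod 857)
3^4 ≡ 9^2 = 81 ≡ 81 (mod 857)
3^8 ≡ 81^2 = 6561 ≡ 562 (mod 857)
3^16 ≡ 562^2 = 315844 ≡ 468 (mod 857)
3^32 ≡ 468^2 = 219024 ≡ 489 (mod 857)
3^64 ≡ 489^2 = 239121 ≡ 18 (mod 857)
107 = 64 + 32 + 8 + 2 + 1 in binary powers of 2.
So 3^107 ≡ 18 · 489 · 562 · 9 · 3 ≡ 669 (mod 857).
Squaring chain: 669 → 207 → 856; reaches −1, so base 3 does not prove 857 composite.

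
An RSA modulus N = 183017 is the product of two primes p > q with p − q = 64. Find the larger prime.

461

Since p = q + 64, we have 183017 = q(q + 64), so q² + 64q − 183017 = 0.
Discriminant: 64² + 4·183017 = 4096 + 732068 = 736164; √736164 = 858.
q = (−64 + 858)/2 = 397, and p = q + 64 = 461.
Check: 397 · 461 = 183017.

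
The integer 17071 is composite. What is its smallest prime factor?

17071 is odd.
Digit sum 16, not divisible by 3.
Ends in 1: not divisible by 5.
7: 17071 = 7·2438 + 5
11: 17071 = 11·1551 + 10
13: 17071 = 13·1313 + 2
17: 17071 = 17·1004 + 3
19: 17071 = 19·898 + 9
23: 17071 = 23·742 + 5
29: 17071 = 29·588 + 19
31: 17071 = 31·550 + 21
37: 17071 = 37·461 + 14
41: 17071 = 41·416 + 15
43: 17071 = 43·397

43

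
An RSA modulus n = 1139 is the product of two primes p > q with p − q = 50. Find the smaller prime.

Since p = q + 50, we have 1139 = q(q + 50), so q² + 50q − 1139 = 0.
Discriminant: 50² + 4·1139 = 2500 + 4556 = 7056; √7056 = 84.
q = (−50 + 84)/2 = 17, and p = q + 50 = 67.
Check: 17 · 67 = 1139.

17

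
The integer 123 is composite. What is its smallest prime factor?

3

123 is odd.
Digit sum 6, divisible by 3.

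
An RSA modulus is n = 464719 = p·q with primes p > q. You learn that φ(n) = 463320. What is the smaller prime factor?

φ(n) = (p−1)(q−1) = n − (p+q) + 1, so p + q = 464719 − 463320 + 1 = 1400.
p and q are the roots of t² − 1400t + 464719 = 0.
Discriminant: 1400² − 4·464719 = 1960000 − 1858876 = 101124; √101124 = 318.
q = (1400 − 318)/2 = 541, p = (1400 + 318)/2 = 859.
Check: 541 · 859 = 464719.

541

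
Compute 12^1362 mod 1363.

12^1 ≡ 12 (mod 1363)
12^2 ≡ 12^2 = 144 ≡ 144 (mod 1363)
12^4 ≡ 144^2 = 20736 ≡ 291 (mod 1363)
12^8 ≡ 291^2 = 84681 ≡ 175 (mod 1363)
12^16 ≡ 175^2 = 30625 ≡ 639 (mod 1363)
12^32 ≡ 639^2 = 408321 ≡ 784 (mod 1363)
12^64 ≡ 784^2 = 614656 ≡ 1306 (mod 1363)
12^128 ≡ 1306^2 = 1705636 ≡ 523 (mod 1363)
12^256 ≡ 523^2 = 273529 ≡ 929 (mod 1363)
12^512 ≡ 929^2 = 863041 ≡ 262 (mod 1363)
12^1024 ≡ 262^2 = 68644 ≡ 494 (mod 1363)
1362 = 1024 + 256 + 64 + 16 + 2 in binary powers of 2.
So 12^1362 ≡ 494 · 929 · 1306 · 639 · 144 ≡ 202 (mod 1363).
Since 202 ≠ 1, base 12 is a Fermat witness: 1363 is composite.

202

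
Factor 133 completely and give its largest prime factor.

19

133 = 7 · 19
19 is prime.
So 133 = 7 · 19; the largest prime factor is 19.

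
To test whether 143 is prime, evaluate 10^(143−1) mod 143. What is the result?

133

10^1 ≡ 10 (mod 143)
10^2 ≡ 10^2 = 100 ≡ 100 (mod 143)
10^4 ≡ 100^2 = 10000 ≡ 133 (mod 143)
10^8 ≡ 133^2 = 17689 ≡ 100 (mod 143)
10^16 ≡ 100^2 = 10000 ≡ 133 (mod 143)
10^32 ≡ 133^2 = 17689 ≡ 100 (mod 143)
10^64 ≡ 100^2 = 10000 ≡ 133 (mod 143)
10^128 ≡ 133^2 = 17689 ≡ 100 (mod 143)
142 = 128 + 8 + 4 + 2 in binary powers of 2.
So 10^142 ≡ 100 · 100 · 133 · 100 ≡ 133 (mod 143).
Since 133 ≠ 1, base 10 is a Fermat witness: 143 is composite.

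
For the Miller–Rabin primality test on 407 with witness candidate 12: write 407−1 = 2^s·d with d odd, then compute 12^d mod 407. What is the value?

155

407 − 1 = 406 = 2^1 · 203, so d = 203.
12^1 ≡ 12 (mod 407)
12^2 ≡ 12^2 = 144 ≡ 144 (mod 407)
12^4 ≡ 144^2 = 20736 ≡ 386 (mod 407)
12^8 ≡ 386^2 = 148996 ≡ 34 (mod 407)
12^16 ≡ 34^2 = 1156 ≡ 342 (mod 407)
12^32 ≡ 342^2 = 116964 ≡ 155 (mod 407)
12^64 ≡ 155^2 = 24025 ≡ 12 (mod 407)
12^128 ≡ 12^2 = 144 ≡ 144 (mod 407)
203 = 128 + 64 + 8 + 2 + 1 in binary powers of 2.
So 12^203 ≡ 144 · 12 · 34 · 144 · 12 ≡ 155 (mod 407).
Squaring chain: 155; never reaches −1, so base 12 is a Miller–Rabin witness that 407 is composite.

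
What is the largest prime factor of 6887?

97

6887 = 71 · 97
97 is prime.
So 6887 = 71 · 97; the largest prime factor is 97.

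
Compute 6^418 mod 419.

1

6^1 ≡ 6 (mod 419)
6^2 ≡ 6^2 = 36 ≡ 36 (mod 419)
6^4 ≡ 36^2 = 1296 ≡ 39 (mod 419)
6^8 ≡ 39^2 = 1521 ≡ 264 (mod 419)
6^16 ≡ 264^2 = 69696 ≡ 142 (mod 419)
6^32 ≡ 142^2 = 20164 ≡ 52 (mod 419)
6^64 ≡ 52^2 = 2704 ≡ 190 (mod 419)
6^128 ≡ 190^2 = 36100 ≡ 66 (mod 419)
6^256 ≡ 66^2 = 4356 ≡ 166 (mod 419)
418 = 256 + 128 + 32 + 2 in binary powers of 2.
So 6^418 ≡ 166 · 66 · 52 · 36 ≡ 1 (mod 419).
Since the result is 1, base 6 gives no evidence that 419 is composite.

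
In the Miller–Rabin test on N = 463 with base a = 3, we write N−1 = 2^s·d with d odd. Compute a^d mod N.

462

463 − 1 = 462 = 2^1 · 231, so d = 231.
3^1 ≡ 3 (mod 463)
3^2 ≡ 3^2 = 9 ≡ 9 (mod 463)
3^4 ≡ 9^2 = 81 ≡ 81 (mod 463)
3^8 ≡ 81^2 = 6561 ≡ 79 (mod 463)
3^16 ≡ 79^2 = 6241 ≡ 222 (mod 463)
3^32 ≡ 222^2 = 49284 ≡ 206 (mod 463)
3^64 ≡ 206^2 = 42436 ≡ 303 (mod 463)
3^128 ≡ 303^2 = 91809 ≡ 135 (mod 463)
231 = 128 + 64 + 32 + 4 + 2 + 1 in binary powers of 2.
So 3^231 ≡ 135 · 303 · 206 · 81 · 9 · 3 ≡ 462 (mod 463).
Since 3^d ≡ 462 (mod 463), base 3 does not prove 463 composite.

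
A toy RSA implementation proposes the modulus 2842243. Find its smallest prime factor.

2842243 is odd.
Digit sum 25, not divisible by 3.
Ends in 3: not divisible by 5.
7: 2842243 = 7·406034 + 5
11: 2842243 = 11·258385 + 8
13: 2842243 = 13·218634 + 1
17: 2842243 = 17·167190 + 13
19: 2842243 = 19·149591 + 14
23: 2842243 = 23·123575 + 18
29: 2842243 = 29·98008 + 11
31: 2842243 = 31·91685 + 8
37: 2842243 = 37·76817 + 14
41: 2842243 = 41·69323

41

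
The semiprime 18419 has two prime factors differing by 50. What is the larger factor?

163

Since p = q + 50, we have 18419 = q(q + 50), so q² + 50q − 18419 = 0.
Discriminant: 50² + 4·18419 = 2500 + 73676 = 76176; √76176 = 276.
q = (−50 + 276)/2 = 113, and p = q + 50 = 163.
Check: 113 · 163 = 18419.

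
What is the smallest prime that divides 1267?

7

1267 is odd.
Digit sum 16, not divisible by 3.
Ends in 7: not divisible by 5.
7: 1267 = 7·181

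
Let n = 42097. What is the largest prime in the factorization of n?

89

42097 = 11 · 3827
3827 = 43 · 89
89 is prime.
So 42097 = 11 · 43 · 89; the largest prime factor is 89.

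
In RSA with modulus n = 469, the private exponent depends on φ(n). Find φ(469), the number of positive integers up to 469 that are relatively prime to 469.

396

Factor: 469 = 7 · 67.
φ(469) = (7−1) · (67−1) = 6 · 66 = 396.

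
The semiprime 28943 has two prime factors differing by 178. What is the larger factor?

Since p = q + 178, we have 28943 = q(q + 178), so q² + 178q − 28943 = 0.
Discriminant: 178² + 4·28943 = 31684 + 115772 = 147456; √147456 = 384.
q = (−178 + 384)/2 = 103, and p = q + 178 = 281.
Check: 103 · 281 = 28943.

281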